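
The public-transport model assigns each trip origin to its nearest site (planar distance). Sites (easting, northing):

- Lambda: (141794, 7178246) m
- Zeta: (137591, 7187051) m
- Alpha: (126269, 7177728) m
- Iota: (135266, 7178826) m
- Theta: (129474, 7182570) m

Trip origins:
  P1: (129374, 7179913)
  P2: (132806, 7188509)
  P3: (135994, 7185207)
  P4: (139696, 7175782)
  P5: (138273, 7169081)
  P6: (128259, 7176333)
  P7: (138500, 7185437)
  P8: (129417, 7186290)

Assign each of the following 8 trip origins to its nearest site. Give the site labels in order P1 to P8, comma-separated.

P1 → Theta (d²=7069649.00)
P2 → Zeta (d²=25021989.00)
P3 → Zeta (d²=5950745.00)
P4 → Lambda (d²=10472900.00)
P5 → Lambda (d²=96394666.00)
P6 → Alpha (d²=5906125.00)
P7 → Zeta (d²=3431277.00)
P8 → Theta (d²=13841649.00)

Theta, Zeta, Zeta, Lambda, Lambda, Alpha, Zeta, Theta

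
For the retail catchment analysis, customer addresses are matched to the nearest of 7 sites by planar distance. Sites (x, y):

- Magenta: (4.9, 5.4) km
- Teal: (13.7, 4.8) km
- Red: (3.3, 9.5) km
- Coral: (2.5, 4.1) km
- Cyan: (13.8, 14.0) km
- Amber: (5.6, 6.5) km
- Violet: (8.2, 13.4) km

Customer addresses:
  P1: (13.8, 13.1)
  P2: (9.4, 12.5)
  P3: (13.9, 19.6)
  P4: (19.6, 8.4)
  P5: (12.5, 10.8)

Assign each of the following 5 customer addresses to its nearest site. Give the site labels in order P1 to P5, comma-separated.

Cyan, Violet, Cyan, Teal, Cyan

P1 → Cyan (d²=0.81)
P2 → Violet (d²=2.25)
P3 → Cyan (d²=31.37)
P4 → Teal (d²=47.77)
P5 → Cyan (d²=11.93)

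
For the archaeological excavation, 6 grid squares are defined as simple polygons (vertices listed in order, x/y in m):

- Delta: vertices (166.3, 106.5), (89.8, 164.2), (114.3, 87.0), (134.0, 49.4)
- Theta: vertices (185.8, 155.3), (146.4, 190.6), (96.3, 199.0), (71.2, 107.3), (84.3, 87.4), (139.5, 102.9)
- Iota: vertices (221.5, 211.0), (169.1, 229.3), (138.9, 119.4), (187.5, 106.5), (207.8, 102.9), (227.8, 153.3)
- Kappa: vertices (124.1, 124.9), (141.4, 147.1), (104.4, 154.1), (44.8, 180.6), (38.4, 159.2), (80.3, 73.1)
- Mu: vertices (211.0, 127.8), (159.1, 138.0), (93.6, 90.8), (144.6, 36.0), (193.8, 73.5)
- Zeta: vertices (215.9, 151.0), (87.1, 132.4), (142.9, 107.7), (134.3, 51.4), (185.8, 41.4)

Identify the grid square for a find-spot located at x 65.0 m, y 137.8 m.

Cast a ray rightward from (65.0, 137.8). For each polygon, the edges (by vertex number in listed order) whose endpoints lie on opposite sides of y = 137.8, where each meets that height, and whether that is right or left of the point:
Delta: 1–2 at x≈124.80 (right), 2–3 at x≈98.18 (right) → 2 crossings.
Theta: 3–4 at x≈79.55 (right), 6–1 at x≈170.34 (right) → 2 crossings.
Iota: 2–3 at x≈143.96 (right), 5–6 at x≈221.65 (right) → 2 crossings.
Kappa: 1–2 at x≈134.15 (right), 5–6 at x≈48.81 (left) → 1 crossing.
Mu: 1–2 at x≈160.12 (right), 2–3 at x≈158.82 (right) → 2 crossings.
Zeta: 1–2 at x≈124.49 (right), 5–1 at x≈212.27 (right) → 2 crossings.
Only Kappa has an odd count, so the point is inside Kappa.

Kappa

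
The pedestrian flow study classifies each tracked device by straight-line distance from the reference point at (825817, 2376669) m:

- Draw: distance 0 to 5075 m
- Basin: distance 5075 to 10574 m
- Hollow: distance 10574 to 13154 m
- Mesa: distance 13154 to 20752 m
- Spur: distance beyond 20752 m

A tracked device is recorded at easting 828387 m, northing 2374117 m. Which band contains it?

Distance = √((828387−825817)² + (2374117−2376669)²) = √(6604900.000 + 6512704.000) = 3621.823 m.
0 ≤ 3621.823 < 5075 → Draw.

Draw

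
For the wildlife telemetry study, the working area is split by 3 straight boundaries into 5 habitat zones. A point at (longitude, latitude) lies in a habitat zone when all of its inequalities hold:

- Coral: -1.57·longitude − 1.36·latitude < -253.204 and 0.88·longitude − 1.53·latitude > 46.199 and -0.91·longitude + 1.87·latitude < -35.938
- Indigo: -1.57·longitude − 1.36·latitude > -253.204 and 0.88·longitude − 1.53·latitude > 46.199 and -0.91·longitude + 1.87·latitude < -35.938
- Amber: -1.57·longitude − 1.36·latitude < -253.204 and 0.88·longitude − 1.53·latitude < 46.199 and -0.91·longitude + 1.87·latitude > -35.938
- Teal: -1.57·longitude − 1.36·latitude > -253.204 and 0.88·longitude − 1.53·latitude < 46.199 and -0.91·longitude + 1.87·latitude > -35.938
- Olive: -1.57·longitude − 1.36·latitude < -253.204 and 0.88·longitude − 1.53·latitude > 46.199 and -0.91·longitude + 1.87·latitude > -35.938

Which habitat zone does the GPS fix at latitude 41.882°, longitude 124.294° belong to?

-1.57·124.294 − 1.36·41.882 = -252.101, which is > -253.204
0.88·124.294 − 1.53·41.882 = 45.299, which is < 46.199
-0.91·124.294 + 1.87·41.882 = -34.788, which is > -35.938
This sign pattern matches Teal.

Teal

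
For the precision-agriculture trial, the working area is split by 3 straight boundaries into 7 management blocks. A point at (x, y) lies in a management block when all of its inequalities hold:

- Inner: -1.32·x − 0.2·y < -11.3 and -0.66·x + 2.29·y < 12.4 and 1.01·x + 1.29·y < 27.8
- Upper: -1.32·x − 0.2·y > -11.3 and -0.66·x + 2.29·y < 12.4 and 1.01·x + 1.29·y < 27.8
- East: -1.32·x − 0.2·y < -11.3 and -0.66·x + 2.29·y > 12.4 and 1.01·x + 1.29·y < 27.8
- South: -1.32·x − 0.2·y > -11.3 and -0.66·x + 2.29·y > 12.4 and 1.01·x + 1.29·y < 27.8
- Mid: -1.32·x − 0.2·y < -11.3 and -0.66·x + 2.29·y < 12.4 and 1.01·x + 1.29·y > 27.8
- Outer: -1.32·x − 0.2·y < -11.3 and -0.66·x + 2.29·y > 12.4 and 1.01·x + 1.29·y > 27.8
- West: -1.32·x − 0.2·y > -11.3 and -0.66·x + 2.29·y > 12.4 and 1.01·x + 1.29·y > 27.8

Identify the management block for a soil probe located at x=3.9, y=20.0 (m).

-1.32·3.9 − 0.2·20.0 = -9.148, which is > -11.3
-0.66·3.9 + 2.29·20.0 = 43.226, which is > 12.4
1.01·3.9 + 1.29·20.0 = 29.739, which is > 27.8
This sign pattern matches West.

West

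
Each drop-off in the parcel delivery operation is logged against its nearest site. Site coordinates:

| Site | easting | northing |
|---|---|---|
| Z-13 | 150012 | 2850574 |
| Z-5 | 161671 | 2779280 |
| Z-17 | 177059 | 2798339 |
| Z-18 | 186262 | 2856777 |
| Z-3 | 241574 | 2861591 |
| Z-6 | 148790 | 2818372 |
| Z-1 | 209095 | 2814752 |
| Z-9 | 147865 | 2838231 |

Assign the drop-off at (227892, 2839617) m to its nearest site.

Z-3

Squared distances to each site:
Z-13: 6185350249.000; Z-5: 8025774410.000; Z-17: 4287867173.000; Z-18: 2027522500.000; Z-3: 670053800.000; Z-6: 6708476429.000; Z-1: 971595434.000; Z-9: 6406241725.000.
Minimum at Z-3.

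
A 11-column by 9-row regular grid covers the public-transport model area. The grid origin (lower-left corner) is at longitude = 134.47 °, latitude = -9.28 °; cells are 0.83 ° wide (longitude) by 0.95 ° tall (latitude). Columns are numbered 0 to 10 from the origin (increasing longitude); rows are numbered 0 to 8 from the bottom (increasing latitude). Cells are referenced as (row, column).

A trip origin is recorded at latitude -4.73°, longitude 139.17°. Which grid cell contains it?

Column index: ⌊(139.17 − 134.47) / 0.83⌋ = ⌊5.663⌋ = 5
Row offset from origin: ⌊(-4.73 − -9.28) / 0.95⌋ = ⌊4.789⌋ = 4 → row 4

(4, 5)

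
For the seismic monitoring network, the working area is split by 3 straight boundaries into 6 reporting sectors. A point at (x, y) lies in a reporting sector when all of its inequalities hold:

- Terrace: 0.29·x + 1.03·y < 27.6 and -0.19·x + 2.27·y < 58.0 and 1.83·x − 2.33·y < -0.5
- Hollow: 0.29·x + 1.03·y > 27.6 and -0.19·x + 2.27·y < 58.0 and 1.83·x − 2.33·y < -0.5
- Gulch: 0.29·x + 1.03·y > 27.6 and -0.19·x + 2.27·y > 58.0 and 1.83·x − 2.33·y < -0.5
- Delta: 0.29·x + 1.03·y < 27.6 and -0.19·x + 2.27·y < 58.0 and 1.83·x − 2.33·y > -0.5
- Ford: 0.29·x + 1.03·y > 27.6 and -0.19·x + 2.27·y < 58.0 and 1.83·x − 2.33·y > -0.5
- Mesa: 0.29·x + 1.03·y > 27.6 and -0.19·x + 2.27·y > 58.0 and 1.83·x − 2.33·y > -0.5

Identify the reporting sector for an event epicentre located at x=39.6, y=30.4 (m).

Mesa

0.29·39.6 + 1.03·30.4 = 42.796, which is > 27.6
-0.19·39.6 + 2.27·30.4 = 61.484, which is > 58.0
1.83·39.6 − 2.33·30.4 = 1.636, which is > -0.5
This sign pattern matches Mesa.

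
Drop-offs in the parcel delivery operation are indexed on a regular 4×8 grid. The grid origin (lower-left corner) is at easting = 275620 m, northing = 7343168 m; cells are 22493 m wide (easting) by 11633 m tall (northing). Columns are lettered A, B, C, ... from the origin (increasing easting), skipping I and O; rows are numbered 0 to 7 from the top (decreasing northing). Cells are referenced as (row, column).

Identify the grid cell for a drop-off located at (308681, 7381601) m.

Column index: ⌊(308681 − 275620) / 22493⌋ = ⌊1.470⌋ = 1 → column B
Row offset from origin: ⌊(7381601 − 7343168) / 11633⌋ = ⌊3.304⌋ = 3 → row 4 (counted from top)

(4, B)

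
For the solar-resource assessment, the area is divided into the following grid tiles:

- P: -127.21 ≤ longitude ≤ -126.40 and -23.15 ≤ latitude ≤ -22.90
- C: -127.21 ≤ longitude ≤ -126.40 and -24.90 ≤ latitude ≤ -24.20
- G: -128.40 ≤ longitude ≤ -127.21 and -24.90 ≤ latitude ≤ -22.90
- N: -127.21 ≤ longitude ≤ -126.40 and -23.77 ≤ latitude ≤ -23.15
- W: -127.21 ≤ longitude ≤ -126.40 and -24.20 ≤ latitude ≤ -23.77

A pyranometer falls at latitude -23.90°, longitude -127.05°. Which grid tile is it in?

W

The point has longitude = -127.05 and latitude = -23.90.
Only W satisfies -127.21 ≤ longitude ≤ -126.40 and -24.20 ≤ latitude ≤ -23.77.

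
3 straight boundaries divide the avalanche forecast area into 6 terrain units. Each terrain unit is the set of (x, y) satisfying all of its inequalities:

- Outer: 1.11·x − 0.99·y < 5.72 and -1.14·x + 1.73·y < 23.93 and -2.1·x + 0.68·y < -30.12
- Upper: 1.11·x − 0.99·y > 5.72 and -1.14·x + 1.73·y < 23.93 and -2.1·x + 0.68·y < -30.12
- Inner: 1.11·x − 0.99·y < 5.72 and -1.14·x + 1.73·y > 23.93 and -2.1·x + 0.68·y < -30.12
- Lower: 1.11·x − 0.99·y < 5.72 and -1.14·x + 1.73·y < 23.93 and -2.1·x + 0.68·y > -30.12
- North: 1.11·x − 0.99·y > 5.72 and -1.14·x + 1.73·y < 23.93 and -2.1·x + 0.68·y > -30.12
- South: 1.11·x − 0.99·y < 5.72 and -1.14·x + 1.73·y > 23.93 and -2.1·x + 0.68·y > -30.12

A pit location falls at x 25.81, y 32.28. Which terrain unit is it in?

Inner

1.11·25.81 − 0.99·32.28 = -3.308, which is < 5.72
-1.14·25.81 + 1.73·32.28 = 26.421, which is > 23.93
-2.1·25.81 + 0.68·32.28 = -32.251, which is < -30.12
This sign pattern matches Inner.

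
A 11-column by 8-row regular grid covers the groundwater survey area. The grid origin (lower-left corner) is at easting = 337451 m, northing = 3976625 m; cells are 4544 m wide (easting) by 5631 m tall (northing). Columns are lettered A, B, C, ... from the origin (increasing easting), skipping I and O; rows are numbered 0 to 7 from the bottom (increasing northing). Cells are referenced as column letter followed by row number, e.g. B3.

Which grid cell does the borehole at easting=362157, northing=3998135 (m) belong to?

F3

Column index: ⌊(362157 − 337451) / 4544⌋ = ⌊5.437⌋ = 5 → column F
Row offset from origin: ⌊(3998135 − 3976625) / 5631⌋ = ⌊3.820⌋ = 3 → row 3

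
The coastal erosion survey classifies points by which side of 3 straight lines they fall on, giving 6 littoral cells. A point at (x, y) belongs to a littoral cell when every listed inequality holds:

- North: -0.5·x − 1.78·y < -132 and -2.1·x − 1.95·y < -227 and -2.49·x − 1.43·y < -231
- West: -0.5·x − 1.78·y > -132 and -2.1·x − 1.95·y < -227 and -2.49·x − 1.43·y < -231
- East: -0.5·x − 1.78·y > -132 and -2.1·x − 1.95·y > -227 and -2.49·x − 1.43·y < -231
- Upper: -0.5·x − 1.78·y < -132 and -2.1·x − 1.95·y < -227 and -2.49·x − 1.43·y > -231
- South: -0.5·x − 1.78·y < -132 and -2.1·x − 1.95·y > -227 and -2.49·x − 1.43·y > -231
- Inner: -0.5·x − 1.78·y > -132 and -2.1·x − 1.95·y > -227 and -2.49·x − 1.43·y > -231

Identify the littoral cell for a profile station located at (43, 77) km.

Upper

-0.5·43 − 1.78·77 = -158.560, which is < -132
-2.1·43 − 1.95·77 = -240.450, which is < -227
-2.49·43 − 1.43·77 = -217.180, which is > -231
This sign pattern matches Upper.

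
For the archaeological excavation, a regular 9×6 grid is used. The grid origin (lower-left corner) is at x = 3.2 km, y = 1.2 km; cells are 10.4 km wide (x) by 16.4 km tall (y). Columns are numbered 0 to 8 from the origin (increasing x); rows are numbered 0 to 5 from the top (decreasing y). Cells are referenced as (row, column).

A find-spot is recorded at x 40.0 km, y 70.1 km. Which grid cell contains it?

Column index: ⌊(40.0 − 3.2) / 10.4⌋ = ⌊3.538⌋ = 3
Row offset from origin: ⌊(70.1 − 1.2) / 16.4⌋ = ⌊4.201⌋ = 4 → row 1 (counted from top)

(1, 3)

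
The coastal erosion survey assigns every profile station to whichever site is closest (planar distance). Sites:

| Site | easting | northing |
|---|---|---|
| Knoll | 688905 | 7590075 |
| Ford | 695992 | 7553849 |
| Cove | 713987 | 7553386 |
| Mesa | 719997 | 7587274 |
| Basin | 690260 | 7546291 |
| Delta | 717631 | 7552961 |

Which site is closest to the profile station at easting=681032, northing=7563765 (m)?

Squared distances to each site:
Knoll: 754200229.000; Ford: 322128656.000; Cove: 1193755666.000; Mesa: 2070944306.000; Basin: 390496660.000; Delta: 1456213217.000.
Minimum at Ford.

Ford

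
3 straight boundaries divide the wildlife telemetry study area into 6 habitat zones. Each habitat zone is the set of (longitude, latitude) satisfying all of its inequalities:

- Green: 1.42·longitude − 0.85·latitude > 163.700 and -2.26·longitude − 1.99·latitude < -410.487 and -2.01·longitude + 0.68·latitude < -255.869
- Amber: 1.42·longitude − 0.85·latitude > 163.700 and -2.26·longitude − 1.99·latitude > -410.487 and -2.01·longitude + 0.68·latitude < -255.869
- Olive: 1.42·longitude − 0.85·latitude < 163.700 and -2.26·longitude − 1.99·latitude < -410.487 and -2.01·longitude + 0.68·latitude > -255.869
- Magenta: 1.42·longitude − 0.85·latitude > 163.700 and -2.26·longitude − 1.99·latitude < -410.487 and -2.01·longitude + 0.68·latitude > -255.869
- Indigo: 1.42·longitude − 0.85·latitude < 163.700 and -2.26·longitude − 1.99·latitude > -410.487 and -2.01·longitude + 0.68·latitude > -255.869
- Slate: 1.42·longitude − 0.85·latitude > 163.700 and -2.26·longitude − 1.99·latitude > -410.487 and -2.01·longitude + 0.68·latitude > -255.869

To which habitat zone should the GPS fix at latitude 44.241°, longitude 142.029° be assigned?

Slate

1.42·142.029 − 0.85·44.241 = 164.076, which is > 163.700
-2.26·142.029 − 1.99·44.241 = -409.025, which is > -410.487
-2.01·142.029 + 0.68·44.241 = -255.394, which is > -255.869
This sign pattern matches Slate.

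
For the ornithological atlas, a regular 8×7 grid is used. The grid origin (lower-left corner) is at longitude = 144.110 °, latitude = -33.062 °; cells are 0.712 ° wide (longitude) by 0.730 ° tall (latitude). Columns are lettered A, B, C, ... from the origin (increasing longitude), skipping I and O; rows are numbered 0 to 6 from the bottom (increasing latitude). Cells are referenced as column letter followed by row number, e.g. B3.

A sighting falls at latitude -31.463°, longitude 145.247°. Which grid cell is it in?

Column index: ⌊(145.247 − 144.110) / 0.712⌋ = ⌊1.597⌋ = 1 → column B
Row offset from origin: ⌊(-31.463 − -33.062) / 0.730⌋ = ⌊2.190⌋ = 2 → row 2

B2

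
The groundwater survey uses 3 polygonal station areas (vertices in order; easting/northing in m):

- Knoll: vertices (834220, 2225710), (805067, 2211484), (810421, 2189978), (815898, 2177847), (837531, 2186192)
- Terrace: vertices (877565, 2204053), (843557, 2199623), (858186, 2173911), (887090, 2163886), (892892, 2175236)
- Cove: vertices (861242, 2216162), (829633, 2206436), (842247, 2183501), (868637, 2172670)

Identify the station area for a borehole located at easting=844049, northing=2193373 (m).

Cove

Cast a ray rightward from (844049, 2193373). For each polygon, the edges (by vertex number in listed order) whose endpoints lie on opposite sides of northing = 2193373, where each meets that height, and whether that is right or left of the point:
Knoll: 2–3 at easting≈809575.8 (left), 5–1 at easting≈836929.3 (left) → 0 crossings.
Terrace: 2–3 at easting≈847113.0 (right), 5–1 at easting≈883245.4 (right) → 2 crossings.
Cove: 2–3 at easting≈836817.5 (left), 4–1 at easting≈865116.8 (right) → 1 crossing.
Only Cove has an odd count, so the point is inside Cove.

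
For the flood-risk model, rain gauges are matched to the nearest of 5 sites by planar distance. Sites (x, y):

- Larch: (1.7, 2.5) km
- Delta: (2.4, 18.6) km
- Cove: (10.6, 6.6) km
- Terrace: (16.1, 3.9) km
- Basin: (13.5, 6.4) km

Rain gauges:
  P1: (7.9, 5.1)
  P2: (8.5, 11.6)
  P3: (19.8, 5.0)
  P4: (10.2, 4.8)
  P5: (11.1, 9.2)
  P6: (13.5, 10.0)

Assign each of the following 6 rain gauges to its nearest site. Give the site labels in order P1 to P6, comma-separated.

P1 → Cove (d²=9.54)
P2 → Cove (d²=29.41)
P3 → Terrace (d²=14.90)
P4 → Cove (d²=3.40)
P5 → Cove (d²=7.01)
P6 → Basin (d²=12.96)

Cove, Cove, Terrace, Cove, Cove, Basin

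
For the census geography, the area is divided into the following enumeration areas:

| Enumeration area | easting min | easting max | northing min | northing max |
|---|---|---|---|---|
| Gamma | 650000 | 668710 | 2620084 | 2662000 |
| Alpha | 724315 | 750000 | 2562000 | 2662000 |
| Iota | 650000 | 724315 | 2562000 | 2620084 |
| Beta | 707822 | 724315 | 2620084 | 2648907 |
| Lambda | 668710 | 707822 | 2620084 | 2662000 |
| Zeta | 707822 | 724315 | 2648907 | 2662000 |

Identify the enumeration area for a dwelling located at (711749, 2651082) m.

The point has easting = 711749 and northing = 2651082.
Only Zeta satisfies 707822 ≤ easting ≤ 724315 and 2648907 ≤ northing ≤ 2662000.

Zeta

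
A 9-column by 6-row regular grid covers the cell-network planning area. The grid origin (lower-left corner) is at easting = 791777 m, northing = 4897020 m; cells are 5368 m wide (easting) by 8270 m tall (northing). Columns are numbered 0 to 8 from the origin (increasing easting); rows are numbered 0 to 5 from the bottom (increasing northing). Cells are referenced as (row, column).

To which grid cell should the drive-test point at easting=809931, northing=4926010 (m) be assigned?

Column index: ⌊(809931 − 791777) / 5368⌋ = ⌊3.382⌋ = 3
Row offset from origin: ⌊(4926010 − 4897020) / 8270⌋ = ⌊3.505⌋ = 3 → row 3

(3, 3)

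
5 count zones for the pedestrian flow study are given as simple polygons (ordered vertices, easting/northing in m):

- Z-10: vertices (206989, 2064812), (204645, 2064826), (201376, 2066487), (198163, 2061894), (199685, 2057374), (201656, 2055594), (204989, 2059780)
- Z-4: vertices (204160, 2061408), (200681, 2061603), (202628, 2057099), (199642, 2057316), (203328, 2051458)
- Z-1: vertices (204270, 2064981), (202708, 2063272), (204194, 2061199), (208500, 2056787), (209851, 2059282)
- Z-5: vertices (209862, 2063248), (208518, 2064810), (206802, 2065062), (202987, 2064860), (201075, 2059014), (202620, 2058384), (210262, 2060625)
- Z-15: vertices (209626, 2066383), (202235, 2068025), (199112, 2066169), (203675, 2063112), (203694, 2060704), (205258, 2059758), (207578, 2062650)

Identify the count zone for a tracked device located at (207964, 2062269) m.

Cast a ray rightward from (207964, 2062269). For each polygon, the edges (by vertex number in listed order) whose endpoints lie on opposite sides of northing = 2062269, where each meets that height, and whether that is right or left of the point:
Z-10: 3–4 at easting≈198425.3 (left), 7–1 at easting≈205978.3 (left) → 0 crossings.
Z-4: no edge straddles that height → 0 crossings.
Z-1: 2–3 at easting≈203427.0 (left), 5–1 at easting≈206925.8 (left) → 0 crossings.
Z-5: 4–5 at easting≈202139.6 (left), 7–1 at easting≈210011.3 (right) → 1 crossing.
Z-15: 4–5 at easting≈203681.7 (left), 6–7 at easting≈207272.4 (left) → 0 crossings.
Only Z-5 has an odd count, so the point is inside Z-5.

Z-5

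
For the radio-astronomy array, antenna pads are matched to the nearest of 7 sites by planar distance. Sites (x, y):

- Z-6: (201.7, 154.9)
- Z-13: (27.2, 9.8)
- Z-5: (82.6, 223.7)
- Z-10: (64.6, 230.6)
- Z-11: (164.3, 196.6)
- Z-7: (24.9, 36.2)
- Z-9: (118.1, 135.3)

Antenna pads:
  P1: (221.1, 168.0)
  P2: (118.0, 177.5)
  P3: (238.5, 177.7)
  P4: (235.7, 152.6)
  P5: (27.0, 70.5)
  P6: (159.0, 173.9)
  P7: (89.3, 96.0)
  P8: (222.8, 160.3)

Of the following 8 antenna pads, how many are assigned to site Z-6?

4

P1 → Z-6
P2 → Z-9
P3 → Z-6
P4 → Z-6
P5 → Z-7
P6 → Z-11
P7 → Z-9
P8 → Z-6
4 of the 8 go to Z-6.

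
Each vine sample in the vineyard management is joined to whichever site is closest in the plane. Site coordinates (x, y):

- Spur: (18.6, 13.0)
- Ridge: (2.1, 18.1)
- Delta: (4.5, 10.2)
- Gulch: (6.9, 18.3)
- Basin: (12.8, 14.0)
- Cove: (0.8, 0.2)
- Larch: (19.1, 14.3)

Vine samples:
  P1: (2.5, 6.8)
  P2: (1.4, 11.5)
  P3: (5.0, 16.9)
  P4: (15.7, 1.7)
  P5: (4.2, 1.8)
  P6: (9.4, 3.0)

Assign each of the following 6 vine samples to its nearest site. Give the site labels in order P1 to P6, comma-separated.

P1 → Delta (d²=15.56)
P2 → Delta (d²=11.30)
P3 → Gulch (d²=5.57)
P4 → Spur (d²=136.10)
P5 → Cove (d²=14.12)
P6 → Delta (d²=75.85)

Delta, Delta, Gulch, Spur, Cove, Delta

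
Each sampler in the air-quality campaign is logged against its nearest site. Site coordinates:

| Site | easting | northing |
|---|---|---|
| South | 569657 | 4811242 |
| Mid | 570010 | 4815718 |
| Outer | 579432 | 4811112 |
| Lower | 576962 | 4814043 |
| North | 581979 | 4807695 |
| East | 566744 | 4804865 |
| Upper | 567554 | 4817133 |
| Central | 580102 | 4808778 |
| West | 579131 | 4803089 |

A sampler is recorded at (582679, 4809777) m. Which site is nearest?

Squared distances to each site:
South: 171718709.000; Mid: 195799042.000; Outer: 12325234.000; Lower: 50882845.000; North: 4824724.000; East: 278051969.000; Upper: 282876361.000; Central: 7638930.000; West: 57317648.000.
Minimum at North.

North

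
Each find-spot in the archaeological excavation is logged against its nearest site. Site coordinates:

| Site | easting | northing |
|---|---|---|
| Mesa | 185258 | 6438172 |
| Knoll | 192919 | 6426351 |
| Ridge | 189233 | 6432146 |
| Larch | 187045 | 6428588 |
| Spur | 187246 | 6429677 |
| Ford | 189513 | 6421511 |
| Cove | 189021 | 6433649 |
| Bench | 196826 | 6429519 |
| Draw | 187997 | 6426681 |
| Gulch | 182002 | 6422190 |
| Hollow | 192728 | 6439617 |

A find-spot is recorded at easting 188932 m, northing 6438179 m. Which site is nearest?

Mesa

Squared distances to each site:
Mesa: 13498325.000; Knoll: 155797753.000; Ridge: 36487690.000; Larch: 95548050.000; Spur: 75126600.000; Ford: 278159785.000; Cove: 20528821.000; Bench: 137310836.000; Draw: 133078229.000; Gulch: 303673021.000; Hollow: 16477460.000.
Minimum at Mesa.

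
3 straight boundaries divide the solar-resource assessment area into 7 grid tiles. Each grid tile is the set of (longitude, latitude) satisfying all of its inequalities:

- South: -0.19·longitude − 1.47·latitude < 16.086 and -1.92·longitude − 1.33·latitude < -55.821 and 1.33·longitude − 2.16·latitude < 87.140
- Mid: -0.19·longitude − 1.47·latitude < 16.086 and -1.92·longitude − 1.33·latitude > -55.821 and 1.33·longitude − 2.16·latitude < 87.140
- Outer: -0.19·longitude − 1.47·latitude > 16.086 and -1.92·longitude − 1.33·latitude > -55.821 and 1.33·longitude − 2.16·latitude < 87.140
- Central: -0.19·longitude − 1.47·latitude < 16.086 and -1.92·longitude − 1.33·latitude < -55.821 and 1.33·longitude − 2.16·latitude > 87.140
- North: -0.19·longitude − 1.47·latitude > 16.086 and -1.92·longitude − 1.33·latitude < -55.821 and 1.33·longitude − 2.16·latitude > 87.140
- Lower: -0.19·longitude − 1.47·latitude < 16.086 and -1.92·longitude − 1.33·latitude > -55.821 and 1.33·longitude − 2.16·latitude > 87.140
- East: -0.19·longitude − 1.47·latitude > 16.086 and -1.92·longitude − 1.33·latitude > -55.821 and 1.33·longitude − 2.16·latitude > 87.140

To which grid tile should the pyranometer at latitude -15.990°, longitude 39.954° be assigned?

Lower

-0.19·39.954 − 1.47·-15.990 = 15.914, which is < 16.086
-1.92·39.954 − 1.33·-15.990 = -55.445, which is > -55.821
1.33·39.954 − 2.16·-15.990 = 87.677, which is > 87.140
This sign pattern matches Lower.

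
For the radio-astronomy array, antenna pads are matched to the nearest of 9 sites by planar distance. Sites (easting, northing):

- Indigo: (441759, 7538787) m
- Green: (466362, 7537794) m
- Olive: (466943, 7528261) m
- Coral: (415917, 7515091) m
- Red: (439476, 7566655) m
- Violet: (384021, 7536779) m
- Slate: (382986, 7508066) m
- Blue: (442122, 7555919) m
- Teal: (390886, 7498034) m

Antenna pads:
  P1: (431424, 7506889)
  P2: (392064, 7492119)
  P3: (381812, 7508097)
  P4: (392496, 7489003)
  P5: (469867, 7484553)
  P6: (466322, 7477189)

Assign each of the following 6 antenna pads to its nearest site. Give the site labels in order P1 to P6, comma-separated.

P1 → Coral (d²=307739853.00)
P2 → Teal (d²=36374909.00)
P3 → Slate (d²=1379237.00)
P4 → Teal (d²=84151061.00)
P5 → Olive (d²=1918939040.00)
P6 → Olive (d²=2608734825.00)

Coral, Teal, Slate, Teal, Olive, Olive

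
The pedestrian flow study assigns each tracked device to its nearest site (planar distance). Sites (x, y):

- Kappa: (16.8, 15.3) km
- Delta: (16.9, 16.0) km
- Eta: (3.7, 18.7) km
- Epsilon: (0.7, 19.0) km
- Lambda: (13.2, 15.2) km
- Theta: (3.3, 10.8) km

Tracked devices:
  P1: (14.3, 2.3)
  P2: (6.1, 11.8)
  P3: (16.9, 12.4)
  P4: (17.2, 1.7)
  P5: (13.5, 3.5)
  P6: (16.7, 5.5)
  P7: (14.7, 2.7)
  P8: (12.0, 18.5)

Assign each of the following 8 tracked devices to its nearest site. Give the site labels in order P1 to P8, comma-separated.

P1 → Lambda (d²=167.62)
P2 → Theta (d²=8.84)
P3 → Kappa (d²=8.42)
P4 → Kappa (d²=185.12)
P5 → Lambda (d²=136.98)
P6 → Kappa (d²=96.05)
P7 → Lambda (d²=158.50)
P8 → Lambda (d²=12.33)

Lambda, Theta, Kappa, Kappa, Lambda, Kappa, Lambda, Lambda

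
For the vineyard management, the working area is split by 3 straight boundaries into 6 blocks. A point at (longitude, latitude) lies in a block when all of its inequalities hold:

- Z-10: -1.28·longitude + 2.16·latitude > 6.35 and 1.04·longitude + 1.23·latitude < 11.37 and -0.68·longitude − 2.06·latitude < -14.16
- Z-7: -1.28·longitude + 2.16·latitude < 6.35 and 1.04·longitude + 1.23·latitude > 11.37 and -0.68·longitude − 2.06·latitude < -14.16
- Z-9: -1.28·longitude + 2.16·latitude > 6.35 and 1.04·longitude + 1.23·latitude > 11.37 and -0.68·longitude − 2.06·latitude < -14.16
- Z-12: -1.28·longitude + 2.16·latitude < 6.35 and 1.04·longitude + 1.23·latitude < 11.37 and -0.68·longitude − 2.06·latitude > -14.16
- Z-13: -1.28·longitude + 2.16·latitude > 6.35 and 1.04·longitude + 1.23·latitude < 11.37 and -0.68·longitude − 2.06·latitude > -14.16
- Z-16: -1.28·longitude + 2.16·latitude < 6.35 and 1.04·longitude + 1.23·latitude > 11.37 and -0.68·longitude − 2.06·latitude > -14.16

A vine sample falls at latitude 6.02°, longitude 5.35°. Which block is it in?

-1.28·5.35 + 2.16·6.02 = 6.155, which is < 6.35
1.04·5.35 + 1.23·6.02 = 12.969, which is > 11.37
-0.68·5.35 − 2.06·6.02 = -16.039, which is < -14.16
This sign pattern matches Z-7.

Z-7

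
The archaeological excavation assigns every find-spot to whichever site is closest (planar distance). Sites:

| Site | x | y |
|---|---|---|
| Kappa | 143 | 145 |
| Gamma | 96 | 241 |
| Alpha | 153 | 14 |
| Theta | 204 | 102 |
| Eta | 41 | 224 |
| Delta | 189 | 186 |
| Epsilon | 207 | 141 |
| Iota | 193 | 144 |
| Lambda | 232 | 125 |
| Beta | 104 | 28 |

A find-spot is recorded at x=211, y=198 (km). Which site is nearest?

Delta

Squared distances to each site:
Kappa: 7433.000; Gamma: 15074.000; Alpha: 37220.000; Theta: 9265.000; Eta: 29576.000; Delta: 628.000; Epsilon: 3265.000; Iota: 3240.000; Lambda: 5770.000; Beta: 40349.000.
Minimum at Delta.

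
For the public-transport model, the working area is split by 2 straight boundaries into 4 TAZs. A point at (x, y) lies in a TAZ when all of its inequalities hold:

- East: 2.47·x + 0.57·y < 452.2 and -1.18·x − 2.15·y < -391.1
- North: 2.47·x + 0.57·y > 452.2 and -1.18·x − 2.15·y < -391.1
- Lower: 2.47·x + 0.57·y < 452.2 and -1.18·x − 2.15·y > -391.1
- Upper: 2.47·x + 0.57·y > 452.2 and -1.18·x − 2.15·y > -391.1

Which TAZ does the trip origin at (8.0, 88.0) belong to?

2.47·8.0 + 0.57·88.0 = 69.920, which is < 452.2
-1.18·8.0 − 2.15·88.0 = -198.640, which is > -391.1
This sign pattern matches Lower.

Lower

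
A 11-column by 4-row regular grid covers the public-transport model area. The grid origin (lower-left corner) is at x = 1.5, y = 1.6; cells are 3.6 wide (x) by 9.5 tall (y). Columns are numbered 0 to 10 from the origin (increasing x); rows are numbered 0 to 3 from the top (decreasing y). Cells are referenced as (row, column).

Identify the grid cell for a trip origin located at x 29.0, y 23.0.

(1, 7)

Column index: ⌊(29.0 − 1.5) / 3.6⌋ = ⌊7.639⌋ = 7
Row offset from origin: ⌊(23.0 − 1.6) / 9.5⌋ = ⌊2.253⌋ = 2 → row 1 (counted from top)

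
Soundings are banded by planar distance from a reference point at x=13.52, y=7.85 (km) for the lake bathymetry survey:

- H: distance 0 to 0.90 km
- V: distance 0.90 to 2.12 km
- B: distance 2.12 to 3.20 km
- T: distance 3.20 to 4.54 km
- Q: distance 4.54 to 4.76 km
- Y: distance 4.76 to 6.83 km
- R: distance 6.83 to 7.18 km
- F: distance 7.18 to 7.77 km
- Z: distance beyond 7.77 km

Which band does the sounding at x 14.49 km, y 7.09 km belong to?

Distance = √((14.49−13.52)² + (7.09−7.85)²) = √(0.941 + 0.578) = 1.232 km.
0.90 ≤ 1.232 < 2.12 → V.

V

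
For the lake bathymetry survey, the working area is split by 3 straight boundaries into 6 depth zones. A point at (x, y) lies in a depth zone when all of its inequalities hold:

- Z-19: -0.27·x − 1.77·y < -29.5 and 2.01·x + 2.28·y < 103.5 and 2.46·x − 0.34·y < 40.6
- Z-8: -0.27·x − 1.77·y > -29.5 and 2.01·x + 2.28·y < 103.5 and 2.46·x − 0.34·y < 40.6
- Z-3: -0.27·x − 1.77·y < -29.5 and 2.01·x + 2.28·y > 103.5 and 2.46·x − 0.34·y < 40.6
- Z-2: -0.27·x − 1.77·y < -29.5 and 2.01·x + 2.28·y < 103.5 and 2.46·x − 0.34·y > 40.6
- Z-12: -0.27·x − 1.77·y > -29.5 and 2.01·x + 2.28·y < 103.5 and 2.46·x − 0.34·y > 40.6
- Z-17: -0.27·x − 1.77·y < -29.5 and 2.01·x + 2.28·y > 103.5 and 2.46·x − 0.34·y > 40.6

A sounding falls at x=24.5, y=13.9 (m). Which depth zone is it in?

-0.27·24.5 − 1.77·13.9 = -31.218, which is < -29.5
2.01·24.5 + 2.28·13.9 = 80.937, which is < 103.5
2.46·24.5 − 0.34·13.9 = 55.544, which is > 40.6
This sign pattern matches Z-2.

Z-2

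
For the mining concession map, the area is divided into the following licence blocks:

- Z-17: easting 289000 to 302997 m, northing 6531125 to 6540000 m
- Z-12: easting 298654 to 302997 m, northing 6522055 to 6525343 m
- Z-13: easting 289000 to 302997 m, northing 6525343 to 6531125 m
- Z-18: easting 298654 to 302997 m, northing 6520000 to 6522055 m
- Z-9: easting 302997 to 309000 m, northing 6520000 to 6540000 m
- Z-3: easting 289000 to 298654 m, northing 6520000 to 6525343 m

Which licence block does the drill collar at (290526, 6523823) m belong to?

Z-3

The point has easting = 290526 and northing = 6523823.
Only Z-3 satisfies 289000 ≤ easting ≤ 298654 and 6520000 ≤ northing ≤ 6525343.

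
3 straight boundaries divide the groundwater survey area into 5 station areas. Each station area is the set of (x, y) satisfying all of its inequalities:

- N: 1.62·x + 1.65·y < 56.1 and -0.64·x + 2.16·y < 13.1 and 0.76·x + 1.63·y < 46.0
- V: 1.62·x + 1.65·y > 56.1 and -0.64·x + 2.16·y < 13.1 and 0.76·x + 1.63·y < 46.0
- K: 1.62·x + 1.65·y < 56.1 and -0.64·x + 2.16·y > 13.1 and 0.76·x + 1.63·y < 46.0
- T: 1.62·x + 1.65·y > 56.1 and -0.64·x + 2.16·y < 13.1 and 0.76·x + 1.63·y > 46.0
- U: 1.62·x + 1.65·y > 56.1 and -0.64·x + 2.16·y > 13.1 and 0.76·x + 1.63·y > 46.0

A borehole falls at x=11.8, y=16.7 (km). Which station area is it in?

1.62·11.8 + 1.65·16.7 = 46.671, which is < 56.1
-0.64·11.8 + 2.16·16.7 = 28.520, which is > 13.1
0.76·11.8 + 1.63·16.7 = 36.189, which is < 46.0
This sign pattern matches K.

K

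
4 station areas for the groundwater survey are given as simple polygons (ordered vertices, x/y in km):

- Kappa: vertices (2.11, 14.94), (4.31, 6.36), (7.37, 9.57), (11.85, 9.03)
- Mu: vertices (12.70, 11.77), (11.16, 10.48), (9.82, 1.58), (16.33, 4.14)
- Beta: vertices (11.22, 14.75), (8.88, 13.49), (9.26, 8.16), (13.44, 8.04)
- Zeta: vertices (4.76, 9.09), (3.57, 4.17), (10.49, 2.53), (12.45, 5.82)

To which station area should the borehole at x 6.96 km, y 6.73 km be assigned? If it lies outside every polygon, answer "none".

Cast a ray rightward from (6.96, 6.73). For each polygon, the edges (by vertex number in listed order) whose endpoints lie on opposite sides of y = 6.73, where each meets that height, and whether that is right or left of the point:
Kappa: 1–2 at x≈4.215 (left), 2–3 at x≈4.663 (left) → 0 crossings.
Mu: 2–3 at x≈10.595 (right), 4–1 at x≈15.098 (right) → 2 crossings.
Beta: no edge straddles that height → 0 crossings.
Zeta: 1–2 at x≈4.189 (left), 4–1 at x≈10.310 (right) → 1 crossing.
Only Zeta has an odd count, so the point is inside Zeta.

Zeta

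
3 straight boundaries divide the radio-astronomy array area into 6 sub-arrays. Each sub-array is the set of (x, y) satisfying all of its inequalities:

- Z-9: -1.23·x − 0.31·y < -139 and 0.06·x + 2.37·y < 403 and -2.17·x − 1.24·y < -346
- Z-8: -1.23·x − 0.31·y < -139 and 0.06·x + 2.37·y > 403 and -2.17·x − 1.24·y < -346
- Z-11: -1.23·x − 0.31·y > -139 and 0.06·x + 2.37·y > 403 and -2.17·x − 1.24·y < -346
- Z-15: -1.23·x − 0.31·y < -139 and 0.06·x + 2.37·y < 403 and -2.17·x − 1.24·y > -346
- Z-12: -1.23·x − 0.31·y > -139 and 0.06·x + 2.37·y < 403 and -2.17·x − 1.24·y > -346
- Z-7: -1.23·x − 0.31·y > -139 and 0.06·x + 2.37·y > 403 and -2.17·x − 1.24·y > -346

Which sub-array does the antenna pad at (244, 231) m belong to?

-1.23·244 − 0.31·231 = -371.730, which is < -139
0.06·244 + 2.37·231 = 562.110, which is > 403
-2.17·244 − 1.24·231 = -815.920, which is < -346
This sign pattern matches Z-8.

Z-8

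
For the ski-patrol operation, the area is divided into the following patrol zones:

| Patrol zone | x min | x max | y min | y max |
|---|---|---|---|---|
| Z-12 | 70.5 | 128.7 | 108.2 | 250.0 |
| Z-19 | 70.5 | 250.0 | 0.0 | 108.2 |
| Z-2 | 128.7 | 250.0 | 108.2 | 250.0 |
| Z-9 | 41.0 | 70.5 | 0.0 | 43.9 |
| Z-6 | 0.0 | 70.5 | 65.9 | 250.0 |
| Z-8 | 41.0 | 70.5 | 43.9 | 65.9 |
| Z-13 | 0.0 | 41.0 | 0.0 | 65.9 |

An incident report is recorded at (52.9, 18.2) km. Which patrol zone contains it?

The point has x = 52.9 and y = 18.2.
Only Z-9 satisfies 41.0 ≤ x ≤ 70.5 and 0.0 ≤ y ≤ 43.9.

Z-9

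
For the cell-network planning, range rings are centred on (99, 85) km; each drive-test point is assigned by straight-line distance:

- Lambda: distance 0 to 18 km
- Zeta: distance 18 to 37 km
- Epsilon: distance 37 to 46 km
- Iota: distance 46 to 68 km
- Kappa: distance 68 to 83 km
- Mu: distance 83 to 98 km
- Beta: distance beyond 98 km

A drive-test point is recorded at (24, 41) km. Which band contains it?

Mu

Distance = √((24−99)² + (41−85)²) = √(5625.000 + 1936.000) = 86.954 km.
83 ≤ 86.954 < 98 → Mu.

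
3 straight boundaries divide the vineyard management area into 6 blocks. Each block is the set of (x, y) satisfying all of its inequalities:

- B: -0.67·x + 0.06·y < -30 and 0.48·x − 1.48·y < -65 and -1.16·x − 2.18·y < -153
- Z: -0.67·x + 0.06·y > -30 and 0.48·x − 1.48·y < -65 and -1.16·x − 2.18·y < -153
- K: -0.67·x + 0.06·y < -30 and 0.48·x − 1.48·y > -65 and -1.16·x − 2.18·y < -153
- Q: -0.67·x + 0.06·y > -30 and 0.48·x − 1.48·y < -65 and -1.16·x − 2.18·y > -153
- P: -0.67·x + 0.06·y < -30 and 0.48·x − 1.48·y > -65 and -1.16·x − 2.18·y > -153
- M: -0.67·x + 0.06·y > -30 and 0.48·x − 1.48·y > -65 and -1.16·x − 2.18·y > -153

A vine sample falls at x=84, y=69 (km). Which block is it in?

K

-0.67·84 + 0.06·69 = -52.140, which is < -30
0.48·84 − 1.48·69 = -61.800, which is > -65
-1.16·84 − 2.18·69 = -247.860, which is < -153
This sign pattern matches K.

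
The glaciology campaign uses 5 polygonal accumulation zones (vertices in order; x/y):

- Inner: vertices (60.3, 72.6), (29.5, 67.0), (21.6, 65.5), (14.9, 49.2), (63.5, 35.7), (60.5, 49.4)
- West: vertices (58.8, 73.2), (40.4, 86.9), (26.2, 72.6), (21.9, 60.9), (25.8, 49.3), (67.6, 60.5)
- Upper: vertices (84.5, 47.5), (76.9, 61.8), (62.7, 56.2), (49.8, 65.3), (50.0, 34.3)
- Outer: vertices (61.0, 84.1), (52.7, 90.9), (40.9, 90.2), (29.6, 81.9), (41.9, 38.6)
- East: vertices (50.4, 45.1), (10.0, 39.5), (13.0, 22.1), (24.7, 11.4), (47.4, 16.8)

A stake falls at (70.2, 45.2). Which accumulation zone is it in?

Cast a ray rightward from (70.2, 45.2). For each polygon, the edges (by vertex number in listed order) whose endpoints lie on opposite sides of y = 45.2, where each meets that height, and whether that is right or left of the point:
Inner: 4–5 at x≈29.30 (left), 5–6 at x≈61.42 (left) → 0 crossings.
West: no edge straddles that height → 0 crossings.
Upper: 4–5 at x≈49.93 (left), 5–1 at x≈78.49 (right) → 1 crossing.
Outer: 4–5 at x≈40.03 (left), 5–1 at x≈44.67 (left) → 0 crossings.
East: no edge straddles that height → 0 crossings.
Only Upper has an odd count, so the point is inside Upper.

Upper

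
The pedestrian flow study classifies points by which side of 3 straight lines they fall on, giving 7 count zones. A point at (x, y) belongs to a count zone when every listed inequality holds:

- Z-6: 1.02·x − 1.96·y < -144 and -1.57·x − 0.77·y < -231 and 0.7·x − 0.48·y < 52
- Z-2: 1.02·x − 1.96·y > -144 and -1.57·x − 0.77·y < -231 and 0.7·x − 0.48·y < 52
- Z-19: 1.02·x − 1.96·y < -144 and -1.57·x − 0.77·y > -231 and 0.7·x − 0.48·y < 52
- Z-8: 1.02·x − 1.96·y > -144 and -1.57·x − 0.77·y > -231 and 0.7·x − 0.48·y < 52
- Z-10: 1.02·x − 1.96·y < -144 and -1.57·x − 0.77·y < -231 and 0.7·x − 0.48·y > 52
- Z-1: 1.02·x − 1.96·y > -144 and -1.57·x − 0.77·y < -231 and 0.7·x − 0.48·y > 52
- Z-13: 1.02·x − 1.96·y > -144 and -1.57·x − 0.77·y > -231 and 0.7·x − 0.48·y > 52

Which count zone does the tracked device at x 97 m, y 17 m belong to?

Z-13

1.02·97 − 1.96·17 = 65.620, which is > -144
-1.57·97 − 0.77·17 = -165.380, which is > -231
0.7·97 − 0.48·17 = 59.740, which is > 52
This sign pattern matches Z-13.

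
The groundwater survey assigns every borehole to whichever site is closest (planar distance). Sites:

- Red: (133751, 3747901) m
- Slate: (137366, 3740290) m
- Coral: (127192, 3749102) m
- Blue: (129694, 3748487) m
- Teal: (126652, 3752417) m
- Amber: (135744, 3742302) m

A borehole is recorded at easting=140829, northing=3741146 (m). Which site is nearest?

Squared distances to each site:
Red: 95728109.000; Slate: 12725105.000; Coral: 249265705.000; Blue: 177878506.000; Teal: 328022770.000; Amber: 27193561.000.
Minimum at Slate.

Slate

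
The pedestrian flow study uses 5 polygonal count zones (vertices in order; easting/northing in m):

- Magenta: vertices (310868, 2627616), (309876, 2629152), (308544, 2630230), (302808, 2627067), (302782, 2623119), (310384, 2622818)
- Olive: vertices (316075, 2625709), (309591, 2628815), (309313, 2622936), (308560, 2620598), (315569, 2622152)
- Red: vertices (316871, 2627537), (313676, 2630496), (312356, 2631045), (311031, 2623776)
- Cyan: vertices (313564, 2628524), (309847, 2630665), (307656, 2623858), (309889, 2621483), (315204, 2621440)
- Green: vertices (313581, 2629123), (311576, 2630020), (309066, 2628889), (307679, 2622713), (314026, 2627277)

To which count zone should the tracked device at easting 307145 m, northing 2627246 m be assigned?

Magenta

Cast a ray rightward from (307145, 2627246). For each polygon, the edges (by vertex number in listed order) whose endpoints lie on opposite sides of northing = 2627246, where each meets that height, and whether that is right or left of the point:
Magenta: 3–4 at easting≈303132.6 (left), 6–1 at easting≈310830.7 (right) → 1 crossing.
Olive: 1–2 at easting≈312866.4 (right), 2–3 at easting≈309516.8 (right) → 2 crossings.
Red: 3–4 at easting≈311663.5 (right), 4–1 at easting≈316419.1 (right) → 2 crossings.
Cyan: 2–3 at easting≈308746.5 (right), 5–1 at easting≈313859.9 (right) → 2 crossings.
Green: 3–4 at easting≈308697.0 (right), 4–5 at easting≈313982.9 (right) → 2 crossings.
Only Magenta has an odd count, so the point is inside Magenta.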